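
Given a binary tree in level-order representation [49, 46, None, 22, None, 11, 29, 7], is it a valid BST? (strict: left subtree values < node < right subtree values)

Level-order array: [49, 46, None, 22, None, 11, 29, 7]
Validate using subtree bounds (lo, hi): at each node, require lo < value < hi,
then recurse left with hi=value and right with lo=value.
Preorder trace (stopping at first violation):
  at node 49 with bounds (-inf, +inf): OK
  at node 46 with bounds (-inf, 49): OK
  at node 22 with bounds (-inf, 46): OK
  at node 11 with bounds (-inf, 22): OK
  at node 7 with bounds (-inf, 11): OK
  at node 29 with bounds (22, 46): OK
No violation found at any node.
Result: Valid BST


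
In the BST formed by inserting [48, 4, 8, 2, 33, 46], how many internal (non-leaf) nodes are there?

Tree built from: [48, 4, 8, 2, 33, 46]
Tree (level-order array): [48, 4, None, 2, 8, None, None, None, 33, None, 46]
Rule: An internal node has at least one child.
Per-node child counts:
  node 48: 1 child(ren)
  node 4: 2 child(ren)
  node 2: 0 child(ren)
  node 8: 1 child(ren)
  node 33: 1 child(ren)
  node 46: 0 child(ren)
Matching nodes: [48, 4, 8, 33]
Count of internal (non-leaf) nodes: 4


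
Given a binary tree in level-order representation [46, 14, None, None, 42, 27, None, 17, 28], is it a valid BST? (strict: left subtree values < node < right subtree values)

Level-order array: [46, 14, None, None, 42, 27, None, 17, 28]
Validate using subtree bounds (lo, hi): at each node, require lo < value < hi,
then recurse left with hi=value and right with lo=value.
Preorder trace (stopping at first violation):
  at node 46 with bounds (-inf, +inf): OK
  at node 14 with bounds (-inf, 46): OK
  at node 42 with bounds (14, 46): OK
  at node 27 with bounds (14, 42): OK
  at node 17 with bounds (14, 27): OK
  at node 28 with bounds (27, 42): OK
No violation found at any node.
Result: Valid BST


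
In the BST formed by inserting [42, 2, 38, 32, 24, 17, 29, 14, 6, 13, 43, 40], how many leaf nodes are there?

Tree built from: [42, 2, 38, 32, 24, 17, 29, 14, 6, 13, 43, 40]
Tree (level-order array): [42, 2, 43, None, 38, None, None, 32, 40, 24, None, None, None, 17, 29, 14, None, None, None, 6, None, None, 13]
Rule: A leaf has 0 children.
Per-node child counts:
  node 42: 2 child(ren)
  node 2: 1 child(ren)
  node 38: 2 child(ren)
  node 32: 1 child(ren)
  node 24: 2 child(ren)
  node 17: 1 child(ren)
  node 14: 1 child(ren)
  node 6: 1 child(ren)
  node 13: 0 child(ren)
  node 29: 0 child(ren)
  node 40: 0 child(ren)
  node 43: 0 child(ren)
Matching nodes: [13, 29, 40, 43]
Count of leaf nodes: 4


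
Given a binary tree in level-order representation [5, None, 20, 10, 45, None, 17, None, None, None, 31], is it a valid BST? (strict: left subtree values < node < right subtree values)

Level-order array: [5, None, 20, 10, 45, None, 17, None, None, None, 31]
Validate using subtree bounds (lo, hi): at each node, require lo < value < hi,
then recurse left with hi=value and right with lo=value.
Preorder trace (stopping at first violation):
  at node 5 with bounds (-inf, +inf): OK
  at node 20 with bounds (5, +inf): OK
  at node 10 with bounds (5, 20): OK
  at node 17 with bounds (10, 20): OK
  at node 31 with bounds (17, 20): VIOLATION
Node 31 violates its bound: not (17 < 31 < 20).
Result: Not a valid BST


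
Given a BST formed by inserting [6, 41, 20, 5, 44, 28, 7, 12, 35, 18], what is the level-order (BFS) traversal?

Tree insertion order: [6, 41, 20, 5, 44, 28, 7, 12, 35, 18]
Tree (level-order array): [6, 5, 41, None, None, 20, 44, 7, 28, None, None, None, 12, None, 35, None, 18]
BFS from the root, enqueuing left then right child of each popped node:
  queue [6] -> pop 6, enqueue [5, 41], visited so far: [6]
  queue [5, 41] -> pop 5, enqueue [none], visited so far: [6, 5]
  queue [41] -> pop 41, enqueue [20, 44], visited so far: [6, 5, 41]
  queue [20, 44] -> pop 20, enqueue [7, 28], visited so far: [6, 5, 41, 20]
  queue [44, 7, 28] -> pop 44, enqueue [none], visited so far: [6, 5, 41, 20, 44]
  queue [7, 28] -> pop 7, enqueue [12], visited so far: [6, 5, 41, 20, 44, 7]
  queue [28, 12] -> pop 28, enqueue [35], visited so far: [6, 5, 41, 20, 44, 7, 28]
  queue [12, 35] -> pop 12, enqueue [18], visited so far: [6, 5, 41, 20, 44, 7, 28, 12]
  queue [35, 18] -> pop 35, enqueue [none], visited so far: [6, 5, 41, 20, 44, 7, 28, 12, 35]
  queue [18] -> pop 18, enqueue [none], visited so far: [6, 5, 41, 20, 44, 7, 28, 12, 35, 18]
Result: [6, 5, 41, 20, 44, 7, 28, 12, 35, 18]


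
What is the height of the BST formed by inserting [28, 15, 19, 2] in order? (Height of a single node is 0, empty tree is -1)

Insertion order: [28, 15, 19, 2]
Tree (level-order array): [28, 15, None, 2, 19]
Compute height bottom-up (empty subtree = -1):
  height(2) = 1 + max(-1, -1) = 0
  height(19) = 1 + max(-1, -1) = 0
  height(15) = 1 + max(0, 0) = 1
  height(28) = 1 + max(1, -1) = 2
Height = 2


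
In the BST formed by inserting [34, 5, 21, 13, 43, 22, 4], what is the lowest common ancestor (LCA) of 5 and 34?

Tree insertion order: [34, 5, 21, 13, 43, 22, 4]
Tree (level-order array): [34, 5, 43, 4, 21, None, None, None, None, 13, 22]
In a BST, the LCA of p=5, q=34 is the first node v on the
root-to-leaf path with p <= v <= q (go left if both < v, right if both > v).
Walk from root:
  at 34: 5 <= 34 <= 34, this is the LCA
LCA = 34


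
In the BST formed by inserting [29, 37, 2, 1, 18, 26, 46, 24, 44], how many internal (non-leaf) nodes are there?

Tree built from: [29, 37, 2, 1, 18, 26, 46, 24, 44]
Tree (level-order array): [29, 2, 37, 1, 18, None, 46, None, None, None, 26, 44, None, 24]
Rule: An internal node has at least one child.
Per-node child counts:
  node 29: 2 child(ren)
  node 2: 2 child(ren)
  node 1: 0 child(ren)
  node 18: 1 child(ren)
  node 26: 1 child(ren)
  node 24: 0 child(ren)
  node 37: 1 child(ren)
  node 46: 1 child(ren)
  node 44: 0 child(ren)
Matching nodes: [29, 2, 18, 26, 37, 46]
Count of internal (non-leaf) nodes: 6


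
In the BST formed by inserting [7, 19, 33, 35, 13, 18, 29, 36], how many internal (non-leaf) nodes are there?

Tree built from: [7, 19, 33, 35, 13, 18, 29, 36]
Tree (level-order array): [7, None, 19, 13, 33, None, 18, 29, 35, None, None, None, None, None, 36]
Rule: An internal node has at least one child.
Per-node child counts:
  node 7: 1 child(ren)
  node 19: 2 child(ren)
  node 13: 1 child(ren)
  node 18: 0 child(ren)
  node 33: 2 child(ren)
  node 29: 0 child(ren)
  node 35: 1 child(ren)
  node 36: 0 child(ren)
Matching nodes: [7, 19, 13, 33, 35]
Count of internal (non-leaf) nodes: 5


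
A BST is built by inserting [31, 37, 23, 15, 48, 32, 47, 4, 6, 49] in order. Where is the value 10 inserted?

Starting tree (level order): [31, 23, 37, 15, None, 32, 48, 4, None, None, None, 47, 49, None, 6]
Insertion path: 31 -> 23 -> 15 -> 4 -> 6
Result: insert 10 as right child of 6
Final tree (level order): [31, 23, 37, 15, None, 32, 48, 4, None, None, None, 47, 49, None, 6, None, None, None, None, None, 10]


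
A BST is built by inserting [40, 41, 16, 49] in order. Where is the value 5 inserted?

Starting tree (level order): [40, 16, 41, None, None, None, 49]
Insertion path: 40 -> 16
Result: insert 5 as left child of 16
Final tree (level order): [40, 16, 41, 5, None, None, 49]


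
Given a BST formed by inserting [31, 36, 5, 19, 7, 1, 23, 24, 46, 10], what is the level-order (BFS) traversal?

Tree insertion order: [31, 36, 5, 19, 7, 1, 23, 24, 46, 10]
Tree (level-order array): [31, 5, 36, 1, 19, None, 46, None, None, 7, 23, None, None, None, 10, None, 24]
BFS from the root, enqueuing left then right child of each popped node:
  queue [31] -> pop 31, enqueue [5, 36], visited so far: [31]
  queue [5, 36] -> pop 5, enqueue [1, 19], visited so far: [31, 5]
  queue [36, 1, 19] -> pop 36, enqueue [46], visited so far: [31, 5, 36]
  queue [1, 19, 46] -> pop 1, enqueue [none], visited so far: [31, 5, 36, 1]
  queue [19, 46] -> pop 19, enqueue [7, 23], visited so far: [31, 5, 36, 1, 19]
  queue [46, 7, 23] -> pop 46, enqueue [none], visited so far: [31, 5, 36, 1, 19, 46]
  queue [7, 23] -> pop 7, enqueue [10], visited so far: [31, 5, 36, 1, 19, 46, 7]
  queue [23, 10] -> pop 23, enqueue [24], visited so far: [31, 5, 36, 1, 19, 46, 7, 23]
  queue [10, 24] -> pop 10, enqueue [none], visited so far: [31, 5, 36, 1, 19, 46, 7, 23, 10]
  queue [24] -> pop 24, enqueue [none], visited so far: [31, 5, 36, 1, 19, 46, 7, 23, 10, 24]
Result: [31, 5, 36, 1, 19, 46, 7, 23, 10, 24]


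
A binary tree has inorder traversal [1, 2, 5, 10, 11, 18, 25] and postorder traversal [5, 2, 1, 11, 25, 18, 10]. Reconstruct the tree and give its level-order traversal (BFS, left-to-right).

Inorder:   [1, 2, 5, 10, 11, 18, 25]
Postorder: [5, 2, 1, 11, 25, 18, 10]
Algorithm: postorder visits root last, so walk postorder right-to-left;
each value is the root of the current inorder slice — split it at that
value, recurse on the right subtree first, then the left.
Recursive splits:
  root=10; inorder splits into left=[1, 2, 5], right=[11, 18, 25]
  root=18; inorder splits into left=[11], right=[25]
  root=25; inorder splits into left=[], right=[]
  root=11; inorder splits into left=[], right=[]
  root=1; inorder splits into left=[], right=[2, 5]
  root=2; inorder splits into left=[], right=[5]
  root=5; inorder splits into left=[], right=[]
Reconstructed level-order: [10, 1, 18, 2, 11, 25, 5]


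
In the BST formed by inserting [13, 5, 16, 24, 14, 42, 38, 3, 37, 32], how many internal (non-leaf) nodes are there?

Tree built from: [13, 5, 16, 24, 14, 42, 38, 3, 37, 32]
Tree (level-order array): [13, 5, 16, 3, None, 14, 24, None, None, None, None, None, 42, 38, None, 37, None, 32]
Rule: An internal node has at least one child.
Per-node child counts:
  node 13: 2 child(ren)
  node 5: 1 child(ren)
  node 3: 0 child(ren)
  node 16: 2 child(ren)
  node 14: 0 child(ren)
  node 24: 1 child(ren)
  node 42: 1 child(ren)
  node 38: 1 child(ren)
  node 37: 1 child(ren)
  node 32: 0 child(ren)
Matching nodes: [13, 5, 16, 24, 42, 38, 37]
Count of internal (non-leaf) nodes: 7


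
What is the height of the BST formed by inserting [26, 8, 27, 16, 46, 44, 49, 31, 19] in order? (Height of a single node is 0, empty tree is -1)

Insertion order: [26, 8, 27, 16, 46, 44, 49, 31, 19]
Tree (level-order array): [26, 8, 27, None, 16, None, 46, None, 19, 44, 49, None, None, 31]
Compute height bottom-up (empty subtree = -1):
  height(19) = 1 + max(-1, -1) = 0
  height(16) = 1 + max(-1, 0) = 1
  height(8) = 1 + max(-1, 1) = 2
  height(31) = 1 + max(-1, -1) = 0
  height(44) = 1 + max(0, -1) = 1
  height(49) = 1 + max(-1, -1) = 0
  height(46) = 1 + max(1, 0) = 2
  height(27) = 1 + max(-1, 2) = 3
  height(26) = 1 + max(2, 3) = 4
Height = 4


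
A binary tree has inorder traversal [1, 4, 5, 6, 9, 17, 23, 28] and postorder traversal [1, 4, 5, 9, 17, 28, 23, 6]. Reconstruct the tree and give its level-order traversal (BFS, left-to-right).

Inorder:   [1, 4, 5, 6, 9, 17, 23, 28]
Postorder: [1, 4, 5, 9, 17, 28, 23, 6]
Algorithm: postorder visits root last, so walk postorder right-to-left;
each value is the root of the current inorder slice — split it at that
value, recurse on the right subtree first, then the left.
Recursive splits:
  root=6; inorder splits into left=[1, 4, 5], right=[9, 17, 23, 28]
  root=23; inorder splits into left=[9, 17], right=[28]
  root=28; inorder splits into left=[], right=[]
  root=17; inorder splits into left=[9], right=[]
  root=9; inorder splits into left=[], right=[]
  root=5; inorder splits into left=[1, 4], right=[]
  root=4; inorder splits into left=[1], right=[]
  root=1; inorder splits into left=[], right=[]
Reconstructed level-order: [6, 5, 23, 4, 17, 28, 1, 9]


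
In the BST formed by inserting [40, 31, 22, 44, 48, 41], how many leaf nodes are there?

Tree built from: [40, 31, 22, 44, 48, 41]
Tree (level-order array): [40, 31, 44, 22, None, 41, 48]
Rule: A leaf has 0 children.
Per-node child counts:
  node 40: 2 child(ren)
  node 31: 1 child(ren)
  node 22: 0 child(ren)
  node 44: 2 child(ren)
  node 41: 0 child(ren)
  node 48: 0 child(ren)
Matching nodes: [22, 41, 48]
Count of leaf nodes: 3


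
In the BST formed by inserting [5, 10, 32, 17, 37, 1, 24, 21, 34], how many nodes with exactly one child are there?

Tree built from: [5, 10, 32, 17, 37, 1, 24, 21, 34]
Tree (level-order array): [5, 1, 10, None, None, None, 32, 17, 37, None, 24, 34, None, 21]
Rule: These are nodes with exactly 1 non-null child.
Per-node child counts:
  node 5: 2 child(ren)
  node 1: 0 child(ren)
  node 10: 1 child(ren)
  node 32: 2 child(ren)
  node 17: 1 child(ren)
  node 24: 1 child(ren)
  node 21: 0 child(ren)
  node 37: 1 child(ren)
  node 34: 0 child(ren)
Matching nodes: [10, 17, 24, 37]
Count of nodes with exactly one child: 4


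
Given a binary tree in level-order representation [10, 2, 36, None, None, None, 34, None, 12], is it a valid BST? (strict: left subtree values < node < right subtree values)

Level-order array: [10, 2, 36, None, None, None, 34, None, 12]
Validate using subtree bounds (lo, hi): at each node, require lo < value < hi,
then recurse left with hi=value and right with lo=value.
Preorder trace (stopping at first violation):
  at node 10 with bounds (-inf, +inf): OK
  at node 2 with bounds (-inf, 10): OK
  at node 36 with bounds (10, +inf): OK
  at node 34 with bounds (36, +inf): VIOLATION
Node 34 violates its bound: not (36 < 34 < +inf).
Result: Not a valid BST


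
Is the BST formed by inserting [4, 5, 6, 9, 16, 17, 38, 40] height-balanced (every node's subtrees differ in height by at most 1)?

Tree (level-order array): [4, None, 5, None, 6, None, 9, None, 16, None, 17, None, 38, None, 40]
Definition: a tree is height-balanced if, at every node, |h(left) - h(right)| <= 1 (empty subtree has height -1).
Bottom-up per-node check:
  node 40: h_left=-1, h_right=-1, diff=0 [OK], height=0
  node 38: h_left=-1, h_right=0, diff=1 [OK], height=1
  node 17: h_left=-1, h_right=1, diff=2 [FAIL (|-1-1|=2 > 1)], height=2
  node 16: h_left=-1, h_right=2, diff=3 [FAIL (|-1-2|=3 > 1)], height=3
  node 9: h_left=-1, h_right=3, diff=4 [FAIL (|-1-3|=4 > 1)], height=4
  node 6: h_left=-1, h_right=4, diff=5 [FAIL (|-1-4|=5 > 1)], height=5
  node 5: h_left=-1, h_right=5, diff=6 [FAIL (|-1-5|=6 > 1)], height=6
  node 4: h_left=-1, h_right=6, diff=7 [FAIL (|-1-6|=7 > 1)], height=7
Node 17 violates the condition: |-1 - 1| = 2 > 1.
Result: Not balanced


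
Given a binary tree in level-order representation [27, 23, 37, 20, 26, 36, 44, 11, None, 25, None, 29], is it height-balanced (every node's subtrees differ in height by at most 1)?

Tree (level-order array): [27, 23, 37, 20, 26, 36, 44, 11, None, 25, None, 29]
Definition: a tree is height-balanced if, at every node, |h(left) - h(right)| <= 1 (empty subtree has height -1).
Bottom-up per-node check:
  node 11: h_left=-1, h_right=-1, diff=0 [OK], height=0
  node 20: h_left=0, h_right=-1, diff=1 [OK], height=1
  node 25: h_left=-1, h_right=-1, diff=0 [OK], height=0
  node 26: h_left=0, h_right=-1, diff=1 [OK], height=1
  node 23: h_left=1, h_right=1, diff=0 [OK], height=2
  node 29: h_left=-1, h_right=-1, diff=0 [OK], height=0
  node 36: h_left=0, h_right=-1, diff=1 [OK], height=1
  node 44: h_left=-1, h_right=-1, diff=0 [OK], height=0
  node 37: h_left=1, h_right=0, diff=1 [OK], height=2
  node 27: h_left=2, h_right=2, diff=0 [OK], height=3
All nodes satisfy the balance condition.
Result: Balanced


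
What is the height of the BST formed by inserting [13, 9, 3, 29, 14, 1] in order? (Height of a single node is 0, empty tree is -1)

Insertion order: [13, 9, 3, 29, 14, 1]
Tree (level-order array): [13, 9, 29, 3, None, 14, None, 1]
Compute height bottom-up (empty subtree = -1):
  height(1) = 1 + max(-1, -1) = 0
  height(3) = 1 + max(0, -1) = 1
  height(9) = 1 + max(1, -1) = 2
  height(14) = 1 + max(-1, -1) = 0
  height(29) = 1 + max(0, -1) = 1
  height(13) = 1 + max(2, 1) = 3
Height = 3


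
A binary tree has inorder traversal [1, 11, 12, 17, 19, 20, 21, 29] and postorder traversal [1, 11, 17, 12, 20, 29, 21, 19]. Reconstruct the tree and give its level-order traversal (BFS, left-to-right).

Inorder:   [1, 11, 12, 17, 19, 20, 21, 29]
Postorder: [1, 11, 17, 12, 20, 29, 21, 19]
Algorithm: postorder visits root last, so walk postorder right-to-left;
each value is the root of the current inorder slice — split it at that
value, recurse on the right subtree first, then the left.
Recursive splits:
  root=19; inorder splits into left=[1, 11, 12, 17], right=[20, 21, 29]
  root=21; inorder splits into left=[20], right=[29]
  root=29; inorder splits into left=[], right=[]
  root=20; inorder splits into left=[], right=[]
  root=12; inorder splits into left=[1, 11], right=[17]
  root=17; inorder splits into left=[], right=[]
  root=11; inorder splits into left=[1], right=[]
  root=1; inorder splits into left=[], right=[]
Reconstructed level-order: [19, 12, 21, 11, 17, 20, 29, 1]


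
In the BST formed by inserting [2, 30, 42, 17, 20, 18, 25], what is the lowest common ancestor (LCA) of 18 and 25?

Tree insertion order: [2, 30, 42, 17, 20, 18, 25]
Tree (level-order array): [2, None, 30, 17, 42, None, 20, None, None, 18, 25]
In a BST, the LCA of p=18, q=25 is the first node v on the
root-to-leaf path with p <= v <= q (go left if both < v, right if both > v).
Walk from root:
  at 2: both 18 and 25 > 2, go right
  at 30: both 18 and 25 < 30, go left
  at 17: both 18 and 25 > 17, go right
  at 20: 18 <= 20 <= 25, this is the LCA
LCA = 20


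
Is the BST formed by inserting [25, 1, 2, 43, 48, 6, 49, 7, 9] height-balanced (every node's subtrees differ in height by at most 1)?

Tree (level-order array): [25, 1, 43, None, 2, None, 48, None, 6, None, 49, None, 7, None, None, None, 9]
Definition: a tree is height-balanced if, at every node, |h(left) - h(right)| <= 1 (empty subtree has height -1).
Bottom-up per-node check:
  node 9: h_left=-1, h_right=-1, diff=0 [OK], height=0
  node 7: h_left=-1, h_right=0, diff=1 [OK], height=1
  node 6: h_left=-1, h_right=1, diff=2 [FAIL (|-1-1|=2 > 1)], height=2
  node 2: h_left=-1, h_right=2, diff=3 [FAIL (|-1-2|=3 > 1)], height=3
  node 1: h_left=-1, h_right=3, diff=4 [FAIL (|-1-3|=4 > 1)], height=4
  node 49: h_left=-1, h_right=-1, diff=0 [OK], height=0
  node 48: h_left=-1, h_right=0, diff=1 [OK], height=1
  node 43: h_left=-1, h_right=1, diff=2 [FAIL (|-1-1|=2 > 1)], height=2
  node 25: h_left=4, h_right=2, diff=2 [FAIL (|4-2|=2 > 1)], height=5
Node 6 violates the condition: |-1 - 1| = 2 > 1.
Result: Not balanced


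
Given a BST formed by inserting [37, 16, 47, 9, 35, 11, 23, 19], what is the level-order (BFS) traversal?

Tree insertion order: [37, 16, 47, 9, 35, 11, 23, 19]
Tree (level-order array): [37, 16, 47, 9, 35, None, None, None, 11, 23, None, None, None, 19]
BFS from the root, enqueuing left then right child of each popped node:
  queue [37] -> pop 37, enqueue [16, 47], visited so far: [37]
  queue [16, 47] -> pop 16, enqueue [9, 35], visited so far: [37, 16]
  queue [47, 9, 35] -> pop 47, enqueue [none], visited so far: [37, 16, 47]
  queue [9, 35] -> pop 9, enqueue [11], visited so far: [37, 16, 47, 9]
  queue [35, 11] -> pop 35, enqueue [23], visited so far: [37, 16, 47, 9, 35]
  queue [11, 23] -> pop 11, enqueue [none], visited so far: [37, 16, 47, 9, 35, 11]
  queue [23] -> pop 23, enqueue [19], visited so far: [37, 16, 47, 9, 35, 11, 23]
  queue [19] -> pop 19, enqueue [none], visited so far: [37, 16, 47, 9, 35, 11, 23, 19]
Result: [37, 16, 47, 9, 35, 11, 23, 19]


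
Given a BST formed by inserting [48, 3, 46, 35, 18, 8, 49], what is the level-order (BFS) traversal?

Tree insertion order: [48, 3, 46, 35, 18, 8, 49]
Tree (level-order array): [48, 3, 49, None, 46, None, None, 35, None, 18, None, 8]
BFS from the root, enqueuing left then right child of each popped node:
  queue [48] -> pop 48, enqueue [3, 49], visited so far: [48]
  queue [3, 49] -> pop 3, enqueue [46], visited so far: [48, 3]
  queue [49, 46] -> pop 49, enqueue [none], visited so far: [48, 3, 49]
  queue [46] -> pop 46, enqueue [35], visited so far: [48, 3, 49, 46]
  queue [35] -> pop 35, enqueue [18], visited so far: [48, 3, 49, 46, 35]
  queue [18] -> pop 18, enqueue [8], visited so far: [48, 3, 49, 46, 35, 18]
  queue [8] -> pop 8, enqueue [none], visited so far: [48, 3, 49, 46, 35, 18, 8]
Result: [48, 3, 49, 46, 35, 18, 8]


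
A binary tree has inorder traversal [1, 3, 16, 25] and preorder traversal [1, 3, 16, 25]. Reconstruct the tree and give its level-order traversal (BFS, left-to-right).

Inorder:  [1, 3, 16, 25]
Preorder: [1, 3, 16, 25]
Algorithm: preorder visits root first, so consume preorder in order;
for each root, split the current inorder slice at that value into
left-subtree inorder and right-subtree inorder, then recurse.
Recursive splits:
  root=1; inorder splits into left=[], right=[3, 16, 25]
  root=3; inorder splits into left=[], right=[16, 25]
  root=16; inorder splits into left=[], right=[25]
  root=25; inorder splits into left=[], right=[]
Reconstructed level-order: [1, 3, 16, 25]


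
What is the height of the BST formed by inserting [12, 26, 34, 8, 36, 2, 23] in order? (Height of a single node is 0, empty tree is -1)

Insertion order: [12, 26, 34, 8, 36, 2, 23]
Tree (level-order array): [12, 8, 26, 2, None, 23, 34, None, None, None, None, None, 36]
Compute height bottom-up (empty subtree = -1):
  height(2) = 1 + max(-1, -1) = 0
  height(8) = 1 + max(0, -1) = 1
  height(23) = 1 + max(-1, -1) = 0
  height(36) = 1 + max(-1, -1) = 0
  height(34) = 1 + max(-1, 0) = 1
  height(26) = 1 + max(0, 1) = 2
  height(12) = 1 + max(1, 2) = 3
Height = 3


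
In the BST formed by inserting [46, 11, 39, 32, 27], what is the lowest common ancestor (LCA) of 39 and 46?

Tree insertion order: [46, 11, 39, 32, 27]
Tree (level-order array): [46, 11, None, None, 39, 32, None, 27]
In a BST, the LCA of p=39, q=46 is the first node v on the
root-to-leaf path with p <= v <= q (go left if both < v, right if both > v).
Walk from root:
  at 46: 39 <= 46 <= 46, this is the LCA
LCA = 46


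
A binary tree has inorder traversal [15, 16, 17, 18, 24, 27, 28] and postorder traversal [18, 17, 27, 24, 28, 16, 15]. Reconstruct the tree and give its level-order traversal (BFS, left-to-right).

Inorder:   [15, 16, 17, 18, 24, 27, 28]
Postorder: [18, 17, 27, 24, 28, 16, 15]
Algorithm: postorder visits root last, so walk postorder right-to-left;
each value is the root of the current inorder slice — split it at that
value, recurse on the right subtree first, then the left.
Recursive splits:
  root=15; inorder splits into left=[], right=[16, 17, 18, 24, 27, 28]
  root=16; inorder splits into left=[], right=[17, 18, 24, 27, 28]
  root=28; inorder splits into left=[17, 18, 24, 27], right=[]
  root=24; inorder splits into left=[17, 18], right=[27]
  root=27; inorder splits into left=[], right=[]
  root=17; inorder splits into left=[], right=[18]
  root=18; inorder splits into left=[], right=[]
Reconstructed level-order: [15, 16, 28, 24, 17, 27, 18]


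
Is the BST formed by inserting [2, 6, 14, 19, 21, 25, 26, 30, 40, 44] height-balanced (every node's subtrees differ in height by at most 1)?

Tree (level-order array): [2, None, 6, None, 14, None, 19, None, 21, None, 25, None, 26, None, 30, None, 40, None, 44]
Definition: a tree is height-balanced if, at every node, |h(left) - h(right)| <= 1 (empty subtree has height -1).
Bottom-up per-node check:
  node 44: h_left=-1, h_right=-1, diff=0 [OK], height=0
  node 40: h_left=-1, h_right=0, diff=1 [OK], height=1
  node 30: h_left=-1, h_right=1, diff=2 [FAIL (|-1-1|=2 > 1)], height=2
  node 26: h_left=-1, h_right=2, diff=3 [FAIL (|-1-2|=3 > 1)], height=3
  node 25: h_left=-1, h_right=3, diff=4 [FAIL (|-1-3|=4 > 1)], height=4
  node 21: h_left=-1, h_right=4, diff=5 [FAIL (|-1-4|=5 > 1)], height=5
  node 19: h_left=-1, h_right=5, diff=6 [FAIL (|-1-5|=6 > 1)], height=6
  node 14: h_left=-1, h_right=6, diff=7 [FAIL (|-1-6|=7 > 1)], height=7
  node 6: h_left=-1, h_right=7, diff=8 [FAIL (|-1-7|=8 > 1)], height=8
  node 2: h_left=-1, h_right=8, diff=9 [FAIL (|-1-8|=9 > 1)], height=9
Node 30 violates the condition: |-1 - 1| = 2 > 1.
Result: Not balanced


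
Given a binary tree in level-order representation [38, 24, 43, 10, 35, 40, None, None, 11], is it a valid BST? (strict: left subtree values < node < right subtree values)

Level-order array: [38, 24, 43, 10, 35, 40, None, None, 11]
Validate using subtree bounds (lo, hi): at each node, require lo < value < hi,
then recurse left with hi=value and right with lo=value.
Preorder trace (stopping at first violation):
  at node 38 with bounds (-inf, +inf): OK
  at node 24 with bounds (-inf, 38): OK
  at node 10 with bounds (-inf, 24): OK
  at node 11 with bounds (10, 24): OK
  at node 35 with bounds (24, 38): OK
  at node 43 with bounds (38, +inf): OK
  at node 40 with bounds (38, 43): OK
No violation found at any node.
Result: Valid BST


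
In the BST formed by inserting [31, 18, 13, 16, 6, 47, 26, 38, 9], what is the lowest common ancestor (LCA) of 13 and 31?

Tree insertion order: [31, 18, 13, 16, 6, 47, 26, 38, 9]
Tree (level-order array): [31, 18, 47, 13, 26, 38, None, 6, 16, None, None, None, None, None, 9]
In a BST, the LCA of p=13, q=31 is the first node v on the
root-to-leaf path with p <= v <= q (go left if both < v, right if both > v).
Walk from root:
  at 31: 13 <= 31 <= 31, this is the LCA
LCA = 31


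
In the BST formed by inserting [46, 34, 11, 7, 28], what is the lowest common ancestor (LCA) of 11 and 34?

Tree insertion order: [46, 34, 11, 7, 28]
Tree (level-order array): [46, 34, None, 11, None, 7, 28]
In a BST, the LCA of p=11, q=34 is the first node v on the
root-to-leaf path with p <= v <= q (go left if both < v, right if both > v).
Walk from root:
  at 46: both 11 and 34 < 46, go left
  at 34: 11 <= 34 <= 34, this is the LCA
LCA = 34


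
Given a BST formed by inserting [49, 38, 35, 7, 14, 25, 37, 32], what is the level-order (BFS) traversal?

Tree insertion order: [49, 38, 35, 7, 14, 25, 37, 32]
Tree (level-order array): [49, 38, None, 35, None, 7, 37, None, 14, None, None, None, 25, None, 32]
BFS from the root, enqueuing left then right child of each popped node:
  queue [49] -> pop 49, enqueue [38], visited so far: [49]
  queue [38] -> pop 38, enqueue [35], visited so far: [49, 38]
  queue [35] -> pop 35, enqueue [7, 37], visited so far: [49, 38, 35]
  queue [7, 37] -> pop 7, enqueue [14], visited so far: [49, 38, 35, 7]
  queue [37, 14] -> pop 37, enqueue [none], visited so far: [49, 38, 35, 7, 37]
  queue [14] -> pop 14, enqueue [25], visited so far: [49, 38, 35, 7, 37, 14]
  queue [25] -> pop 25, enqueue [32], visited so far: [49, 38, 35, 7, 37, 14, 25]
  queue [32] -> pop 32, enqueue [none], visited so far: [49, 38, 35, 7, 37, 14, 25, 32]
Result: [49, 38, 35, 7, 37, 14, 25, 32]


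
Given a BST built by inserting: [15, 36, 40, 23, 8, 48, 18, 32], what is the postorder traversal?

Tree insertion order: [15, 36, 40, 23, 8, 48, 18, 32]
Tree (level-order array): [15, 8, 36, None, None, 23, 40, 18, 32, None, 48]
Postorder traversal: [8, 18, 32, 23, 48, 40, 36, 15]


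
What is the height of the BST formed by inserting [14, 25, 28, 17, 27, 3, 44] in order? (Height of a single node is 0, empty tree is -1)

Insertion order: [14, 25, 28, 17, 27, 3, 44]
Tree (level-order array): [14, 3, 25, None, None, 17, 28, None, None, 27, 44]
Compute height bottom-up (empty subtree = -1):
  height(3) = 1 + max(-1, -1) = 0
  height(17) = 1 + max(-1, -1) = 0
  height(27) = 1 + max(-1, -1) = 0
  height(44) = 1 + max(-1, -1) = 0
  height(28) = 1 + max(0, 0) = 1
  height(25) = 1 + max(0, 1) = 2
  height(14) = 1 + max(0, 2) = 3
Height = 3


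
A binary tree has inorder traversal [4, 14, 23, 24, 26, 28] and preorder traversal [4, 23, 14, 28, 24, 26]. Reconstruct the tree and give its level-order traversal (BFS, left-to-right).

Inorder:  [4, 14, 23, 24, 26, 28]
Preorder: [4, 23, 14, 28, 24, 26]
Algorithm: preorder visits root first, so consume preorder in order;
for each root, split the current inorder slice at that value into
left-subtree inorder and right-subtree inorder, then recurse.
Recursive splits:
  root=4; inorder splits into left=[], right=[14, 23, 24, 26, 28]
  root=23; inorder splits into left=[14], right=[24, 26, 28]
  root=14; inorder splits into left=[], right=[]
  root=28; inorder splits into left=[24, 26], right=[]
  root=24; inorder splits into left=[], right=[26]
  root=26; inorder splits into left=[], right=[]
Reconstructed level-order: [4, 23, 14, 28, 24, 26]


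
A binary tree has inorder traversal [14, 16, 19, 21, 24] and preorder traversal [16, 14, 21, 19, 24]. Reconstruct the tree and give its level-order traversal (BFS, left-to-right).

Inorder:  [14, 16, 19, 21, 24]
Preorder: [16, 14, 21, 19, 24]
Algorithm: preorder visits root first, so consume preorder in order;
for each root, split the current inorder slice at that value into
left-subtree inorder and right-subtree inorder, then recurse.
Recursive splits:
  root=16; inorder splits into left=[14], right=[19, 21, 24]
  root=14; inorder splits into left=[], right=[]
  root=21; inorder splits into left=[19], right=[24]
  root=19; inorder splits into left=[], right=[]
  root=24; inorder splits into left=[], right=[]
Reconstructed level-order: [16, 14, 21, 19, 24]


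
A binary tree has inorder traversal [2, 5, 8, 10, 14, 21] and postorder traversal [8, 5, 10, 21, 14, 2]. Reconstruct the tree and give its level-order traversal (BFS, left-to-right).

Inorder:   [2, 5, 8, 10, 14, 21]
Postorder: [8, 5, 10, 21, 14, 2]
Algorithm: postorder visits root last, so walk postorder right-to-left;
each value is the root of the current inorder slice — split it at that
value, recurse on the right subtree first, then the left.
Recursive splits:
  root=2; inorder splits into left=[], right=[5, 8, 10, 14, 21]
  root=14; inorder splits into left=[5, 8, 10], right=[21]
  root=21; inorder splits into left=[], right=[]
  root=10; inorder splits into left=[5, 8], right=[]
  root=5; inorder splits into left=[], right=[8]
  root=8; inorder splits into left=[], right=[]
Reconstructed level-order: [2, 14, 10, 21, 5, 8]


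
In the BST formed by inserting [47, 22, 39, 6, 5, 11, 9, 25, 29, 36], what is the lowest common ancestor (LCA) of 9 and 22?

Tree insertion order: [47, 22, 39, 6, 5, 11, 9, 25, 29, 36]
Tree (level-order array): [47, 22, None, 6, 39, 5, 11, 25, None, None, None, 9, None, None, 29, None, None, None, 36]
In a BST, the LCA of p=9, q=22 is the first node v on the
root-to-leaf path with p <= v <= q (go left if both < v, right if both > v).
Walk from root:
  at 47: both 9 and 22 < 47, go left
  at 22: 9 <= 22 <= 22, this is the LCA
LCA = 22


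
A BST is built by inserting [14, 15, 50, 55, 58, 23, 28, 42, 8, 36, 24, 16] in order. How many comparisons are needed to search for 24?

Search path for 24: 14 -> 15 -> 50 -> 23 -> 28 -> 24
Found: True
Comparisons: 6


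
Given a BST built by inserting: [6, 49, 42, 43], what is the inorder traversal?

Tree insertion order: [6, 49, 42, 43]
Tree (level-order array): [6, None, 49, 42, None, None, 43]
Inorder traversal: [6, 42, 43, 49]


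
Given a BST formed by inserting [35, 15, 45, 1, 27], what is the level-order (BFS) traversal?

Tree insertion order: [35, 15, 45, 1, 27]
Tree (level-order array): [35, 15, 45, 1, 27]
BFS from the root, enqueuing left then right child of each popped node:
  queue [35] -> pop 35, enqueue [15, 45], visited so far: [35]
  queue [15, 45] -> pop 15, enqueue [1, 27], visited so far: [35, 15]
  queue [45, 1, 27] -> pop 45, enqueue [none], visited so far: [35, 15, 45]
  queue [1, 27] -> pop 1, enqueue [none], visited so far: [35, 15, 45, 1]
  queue [27] -> pop 27, enqueue [none], visited so far: [35, 15, 45, 1, 27]
Result: [35, 15, 45, 1, 27]


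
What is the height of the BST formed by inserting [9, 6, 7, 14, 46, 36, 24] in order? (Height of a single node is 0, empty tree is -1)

Insertion order: [9, 6, 7, 14, 46, 36, 24]
Tree (level-order array): [9, 6, 14, None, 7, None, 46, None, None, 36, None, 24]
Compute height bottom-up (empty subtree = -1):
  height(7) = 1 + max(-1, -1) = 0
  height(6) = 1 + max(-1, 0) = 1
  height(24) = 1 + max(-1, -1) = 0
  height(36) = 1 + max(0, -1) = 1
  height(46) = 1 + max(1, -1) = 2
  height(14) = 1 + max(-1, 2) = 3
  height(9) = 1 + max(1, 3) = 4
Height = 4


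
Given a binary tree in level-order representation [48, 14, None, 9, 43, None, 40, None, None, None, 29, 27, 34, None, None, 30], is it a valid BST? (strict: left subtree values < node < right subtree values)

Level-order array: [48, 14, None, 9, 43, None, 40, None, None, None, 29, 27, 34, None, None, 30]
Validate using subtree bounds (lo, hi): at each node, require lo < value < hi,
then recurse left with hi=value and right with lo=value.
Preorder trace (stopping at first violation):
  at node 48 with bounds (-inf, +inf): OK
  at node 14 with bounds (-inf, 48): OK
  at node 9 with bounds (-inf, 14): OK
  at node 40 with bounds (9, 14): VIOLATION
Node 40 violates its bound: not (9 < 40 < 14).
Result: Not a valid BST


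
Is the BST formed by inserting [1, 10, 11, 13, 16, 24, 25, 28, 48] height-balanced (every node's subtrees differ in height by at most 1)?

Tree (level-order array): [1, None, 10, None, 11, None, 13, None, 16, None, 24, None, 25, None, 28, None, 48]
Definition: a tree is height-balanced if, at every node, |h(left) - h(right)| <= 1 (empty subtree has height -1).
Bottom-up per-node check:
  node 48: h_left=-1, h_right=-1, diff=0 [OK], height=0
  node 28: h_left=-1, h_right=0, diff=1 [OK], height=1
  node 25: h_left=-1, h_right=1, diff=2 [FAIL (|-1-1|=2 > 1)], height=2
  node 24: h_left=-1, h_right=2, diff=3 [FAIL (|-1-2|=3 > 1)], height=3
  node 16: h_left=-1, h_right=3, diff=4 [FAIL (|-1-3|=4 > 1)], height=4
  node 13: h_left=-1, h_right=4, diff=5 [FAIL (|-1-4|=5 > 1)], height=5
  node 11: h_left=-1, h_right=5, diff=6 [FAIL (|-1-5|=6 > 1)], height=6
  node 10: h_left=-1, h_right=6, diff=7 [FAIL (|-1-6|=7 > 1)], height=7
  node 1: h_left=-1, h_right=7, diff=8 [FAIL (|-1-7|=8 > 1)], height=8
Node 25 violates the condition: |-1 - 1| = 2 > 1.
Result: Not balanced


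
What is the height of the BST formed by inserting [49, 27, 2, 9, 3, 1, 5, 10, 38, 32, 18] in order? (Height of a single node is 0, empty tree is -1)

Insertion order: [49, 27, 2, 9, 3, 1, 5, 10, 38, 32, 18]
Tree (level-order array): [49, 27, None, 2, 38, 1, 9, 32, None, None, None, 3, 10, None, None, None, 5, None, 18]
Compute height bottom-up (empty subtree = -1):
  height(1) = 1 + max(-1, -1) = 0
  height(5) = 1 + max(-1, -1) = 0
  height(3) = 1 + max(-1, 0) = 1
  height(18) = 1 + max(-1, -1) = 0
  height(10) = 1 + max(-1, 0) = 1
  height(9) = 1 + max(1, 1) = 2
  height(2) = 1 + max(0, 2) = 3
  height(32) = 1 + max(-1, -1) = 0
  height(38) = 1 + max(0, -1) = 1
  height(27) = 1 + max(3, 1) = 4
  height(49) = 1 + max(4, -1) = 5
Height = 5


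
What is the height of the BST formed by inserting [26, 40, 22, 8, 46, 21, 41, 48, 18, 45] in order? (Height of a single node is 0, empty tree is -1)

Insertion order: [26, 40, 22, 8, 46, 21, 41, 48, 18, 45]
Tree (level-order array): [26, 22, 40, 8, None, None, 46, None, 21, 41, 48, 18, None, None, 45]
Compute height bottom-up (empty subtree = -1):
  height(18) = 1 + max(-1, -1) = 0
  height(21) = 1 + max(0, -1) = 1
  height(8) = 1 + max(-1, 1) = 2
  height(22) = 1 + max(2, -1) = 3
  height(45) = 1 + max(-1, -1) = 0
  height(41) = 1 + max(-1, 0) = 1
  height(48) = 1 + max(-1, -1) = 0
  height(46) = 1 + max(1, 0) = 2
  height(40) = 1 + max(-1, 2) = 3
  height(26) = 1 + max(3, 3) = 4
Height = 4


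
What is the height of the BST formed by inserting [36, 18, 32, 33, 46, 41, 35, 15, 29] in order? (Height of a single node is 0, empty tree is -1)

Insertion order: [36, 18, 32, 33, 46, 41, 35, 15, 29]
Tree (level-order array): [36, 18, 46, 15, 32, 41, None, None, None, 29, 33, None, None, None, None, None, 35]
Compute height bottom-up (empty subtree = -1):
  height(15) = 1 + max(-1, -1) = 0
  height(29) = 1 + max(-1, -1) = 0
  height(35) = 1 + max(-1, -1) = 0
  height(33) = 1 + max(-1, 0) = 1
  height(32) = 1 + max(0, 1) = 2
  height(18) = 1 + max(0, 2) = 3
  height(41) = 1 + max(-1, -1) = 0
  height(46) = 1 + max(0, -1) = 1
  height(36) = 1 + max(3, 1) = 4
Height = 4


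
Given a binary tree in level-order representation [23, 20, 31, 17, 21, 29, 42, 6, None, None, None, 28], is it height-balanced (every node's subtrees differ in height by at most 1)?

Tree (level-order array): [23, 20, 31, 17, 21, 29, 42, 6, None, None, None, 28]
Definition: a tree is height-balanced if, at every node, |h(left) - h(right)| <= 1 (empty subtree has height -1).
Bottom-up per-node check:
  node 6: h_left=-1, h_right=-1, diff=0 [OK], height=0
  node 17: h_left=0, h_right=-1, diff=1 [OK], height=1
  node 21: h_left=-1, h_right=-1, diff=0 [OK], height=0
  node 20: h_left=1, h_right=0, diff=1 [OK], height=2
  node 28: h_left=-1, h_right=-1, diff=0 [OK], height=0
  node 29: h_left=0, h_right=-1, diff=1 [OK], height=1
  node 42: h_left=-1, h_right=-1, diff=0 [OK], height=0
  node 31: h_left=1, h_right=0, diff=1 [OK], height=2
  node 23: h_left=2, h_right=2, diff=0 [OK], height=3
All nodes satisfy the balance condition.
Result: Balanced


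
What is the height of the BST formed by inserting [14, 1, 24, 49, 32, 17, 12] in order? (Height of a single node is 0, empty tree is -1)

Insertion order: [14, 1, 24, 49, 32, 17, 12]
Tree (level-order array): [14, 1, 24, None, 12, 17, 49, None, None, None, None, 32]
Compute height bottom-up (empty subtree = -1):
  height(12) = 1 + max(-1, -1) = 0
  height(1) = 1 + max(-1, 0) = 1
  height(17) = 1 + max(-1, -1) = 0
  height(32) = 1 + max(-1, -1) = 0
  height(49) = 1 + max(0, -1) = 1
  height(24) = 1 + max(0, 1) = 2
  height(14) = 1 + max(1, 2) = 3
Height = 3


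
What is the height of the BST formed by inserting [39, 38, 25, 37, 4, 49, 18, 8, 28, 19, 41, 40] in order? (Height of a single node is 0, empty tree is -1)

Insertion order: [39, 38, 25, 37, 4, 49, 18, 8, 28, 19, 41, 40]
Tree (level-order array): [39, 38, 49, 25, None, 41, None, 4, 37, 40, None, None, 18, 28, None, None, None, 8, 19]
Compute height bottom-up (empty subtree = -1):
  height(8) = 1 + max(-1, -1) = 0
  height(19) = 1 + max(-1, -1) = 0
  height(18) = 1 + max(0, 0) = 1
  height(4) = 1 + max(-1, 1) = 2
  height(28) = 1 + max(-1, -1) = 0
  height(37) = 1 + max(0, -1) = 1
  height(25) = 1 + max(2, 1) = 3
  height(38) = 1 + max(3, -1) = 4
  height(40) = 1 + max(-1, -1) = 0
  height(41) = 1 + max(0, -1) = 1
  height(49) = 1 + max(1, -1) = 2
  height(39) = 1 + max(4, 2) = 5
Height = 5


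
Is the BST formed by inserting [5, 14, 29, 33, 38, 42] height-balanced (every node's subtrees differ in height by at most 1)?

Tree (level-order array): [5, None, 14, None, 29, None, 33, None, 38, None, 42]
Definition: a tree is height-balanced if, at every node, |h(left) - h(right)| <= 1 (empty subtree has height -1).
Bottom-up per-node check:
  node 42: h_left=-1, h_right=-1, diff=0 [OK], height=0
  node 38: h_left=-1, h_right=0, diff=1 [OK], height=1
  node 33: h_left=-1, h_right=1, diff=2 [FAIL (|-1-1|=2 > 1)], height=2
  node 29: h_left=-1, h_right=2, diff=3 [FAIL (|-1-2|=3 > 1)], height=3
  node 14: h_left=-1, h_right=3, diff=4 [FAIL (|-1-3|=4 > 1)], height=4
  node 5: h_left=-1, h_right=4, diff=5 [FAIL (|-1-4|=5 > 1)], height=5
Node 33 violates the condition: |-1 - 1| = 2 > 1.
Result: Not balanced


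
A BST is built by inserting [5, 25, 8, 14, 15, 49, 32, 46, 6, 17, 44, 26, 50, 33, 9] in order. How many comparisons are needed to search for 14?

Search path for 14: 5 -> 25 -> 8 -> 14
Found: True
Comparisons: 4


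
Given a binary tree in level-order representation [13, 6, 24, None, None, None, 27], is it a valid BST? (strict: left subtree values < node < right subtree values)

Level-order array: [13, 6, 24, None, None, None, 27]
Validate using subtree bounds (lo, hi): at each node, require lo < value < hi,
then recurse left with hi=value and right with lo=value.
Preorder trace (stopping at first violation):
  at node 13 with bounds (-inf, +inf): OK
  at node 6 with bounds (-inf, 13): OK
  at node 24 with bounds (13, +inf): OK
  at node 27 with bounds (24, +inf): OK
No violation found at any node.
Result: Valid BST
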